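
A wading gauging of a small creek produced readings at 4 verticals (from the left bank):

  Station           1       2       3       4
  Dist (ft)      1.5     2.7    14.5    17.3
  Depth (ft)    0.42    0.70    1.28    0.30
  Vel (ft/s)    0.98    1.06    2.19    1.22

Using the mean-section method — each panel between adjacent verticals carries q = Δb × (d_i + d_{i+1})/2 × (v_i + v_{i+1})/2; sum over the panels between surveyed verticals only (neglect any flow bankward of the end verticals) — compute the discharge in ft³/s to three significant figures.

Panel 1-2: Δb = 1.2 ft, d̄ = (0.42+0.70)/2 = 0.56, v̄ = (0.98+1.06)/2 = 1.02 → q = 1.2×0.56×1.02 = 0.6854 ft³/s
Panel 2-3: Δb = 11.8 ft, d̄ = (0.70+1.28)/2 = 0.99, v̄ = (1.06+2.19)/2 = 1.625 → q = 11.8×0.99×1.625 = 18.98 ft³/s
Panel 3-4: Δb = 2.8 ft, d̄ = (1.28+0.30)/2 = 0.79, v̄ = (2.19+1.22)/2 = 1.705 → q = 2.8×0.79×1.705 = 3.771 ft³/s
Q = Σ q = 23.44 ft³/s

23.4 ft³/s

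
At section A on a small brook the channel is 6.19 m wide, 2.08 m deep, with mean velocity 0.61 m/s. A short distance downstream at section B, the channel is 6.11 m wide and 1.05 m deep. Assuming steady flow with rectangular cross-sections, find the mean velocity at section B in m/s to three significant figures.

1.22 m/s

Q = A₁V₁ = (6.19×2.08) × 0.61 = 7.854 m³/s
A₂ = 6.11 × 1.05 = 6.416 m²
V₂ = Q/A₂ = 7.854/6.416 = 1.224 m/s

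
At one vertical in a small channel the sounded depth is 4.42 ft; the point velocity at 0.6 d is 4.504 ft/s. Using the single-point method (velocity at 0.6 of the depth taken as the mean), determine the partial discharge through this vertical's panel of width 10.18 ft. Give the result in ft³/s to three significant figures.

203 ft³/s

v̄ = v₀.₆ = 4.504 ft/s
q = v̄ × d × w = 4.504 × 4.42 × 10.18 = 202.7 ft³/s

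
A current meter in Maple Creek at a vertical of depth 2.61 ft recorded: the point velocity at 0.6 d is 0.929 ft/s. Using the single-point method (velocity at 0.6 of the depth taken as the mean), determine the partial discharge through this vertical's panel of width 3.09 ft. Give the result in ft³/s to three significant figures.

7.49 ft³/s

v̄ = v₀.₆ = 0.929 ft/s
q = v̄ × d × w = 0.9290 × 2.61 × 3.09 = 7.492 ft³/s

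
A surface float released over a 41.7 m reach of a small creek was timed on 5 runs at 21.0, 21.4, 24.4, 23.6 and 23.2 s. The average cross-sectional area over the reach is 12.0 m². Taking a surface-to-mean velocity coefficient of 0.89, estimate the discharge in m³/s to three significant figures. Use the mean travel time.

t̄ = (21.0 + 21.4 + 24.4 + 23.6 + 23.2) / 5 = 22.72 s
v_surface = L / t̄ = 41.7 / 22.72 = 1.835 m/s
v_mean = 0.89 × 1.835 = 1.633 m/s
Q = A × v_mean = 12.0 × 1.633 = 19.60 m³/s

19.6 m³/s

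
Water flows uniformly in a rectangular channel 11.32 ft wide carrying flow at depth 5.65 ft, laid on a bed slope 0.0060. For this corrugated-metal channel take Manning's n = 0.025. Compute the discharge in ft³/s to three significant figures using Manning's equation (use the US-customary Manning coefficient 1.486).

589 ft³/s

A = b·y = 11.32 × 5.65 = 63.96 ft²
P = b + 2y = 11.32 + 2×5.65 = 22.62 ft
R = A/P = 63.96/22.62 = 2.827 ft
Q = (1.486/n)·A·R^(2/3)·S^(1/2) = (1.486/0.025) × 63.96 × 2.827^(2/3) × 0.0060^(1/2) = 588.8 ft³/s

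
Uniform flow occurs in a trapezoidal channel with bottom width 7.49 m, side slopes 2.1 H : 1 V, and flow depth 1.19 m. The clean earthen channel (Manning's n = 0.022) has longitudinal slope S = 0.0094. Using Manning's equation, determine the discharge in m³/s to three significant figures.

49.3 m³/s

A = (b + z·y)·y = (7.49 + 2.1×1.19)×1.19 = 11.89 m²
P = b + 2y√(1+z²) = 7.49 + 2×1.19×√(1+2.1²) = 13.03 m
R = A/P = 11.89/13.03 = 0.9126 m
Q = (1/n)·A·R^(2/3)·S^(1/2) = (1/0.022) × 11.89 × 0.9126^(2/3) × 0.0094^(1/2) = 49.29 m³/s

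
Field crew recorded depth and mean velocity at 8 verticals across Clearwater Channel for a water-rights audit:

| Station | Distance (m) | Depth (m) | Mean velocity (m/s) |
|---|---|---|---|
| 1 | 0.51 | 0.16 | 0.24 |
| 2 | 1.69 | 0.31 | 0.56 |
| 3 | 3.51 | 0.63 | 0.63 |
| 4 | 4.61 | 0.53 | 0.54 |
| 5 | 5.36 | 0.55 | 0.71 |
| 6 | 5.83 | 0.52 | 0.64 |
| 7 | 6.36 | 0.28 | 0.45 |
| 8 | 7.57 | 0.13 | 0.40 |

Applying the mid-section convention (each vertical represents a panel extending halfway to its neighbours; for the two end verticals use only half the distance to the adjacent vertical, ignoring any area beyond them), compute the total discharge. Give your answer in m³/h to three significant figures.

w_1 = (1.69 − 0.51)/2 = 0.59 m; q_1 = 0.24 × 0.16 × 0.59 = 0.02266 m³/s
w_2 = (3.51 − 0.51)/2 = 1.5 m; q_2 = 0.56 × 0.31 × 1.5 = 0.2604 m³/s
w_3 = (4.61 − 1.69)/2 = 1.46 m; q_3 = 0.63 × 0.63 × 1.46 = 0.5795 m³/s
w_4 = (5.36 − 3.51)/2 = 0.925 m; q_4 = 0.54 × 0.53 × 0.925 = 0.2647 m³/s
w_5 = (5.83 − 4.61)/2 = 0.61 m; q_5 = 0.71 × 0.55 × 0.61 = 0.2382 m³/s
w_6 = (6.36 − 5.36)/2 = 0.5 m; q_6 = 0.64 × 0.52 × 0.5 = 0.1664 m³/s
w_7 = (7.57 − 5.83)/2 = 0.87 m; q_7 = 0.45 × 0.28 × 0.87 = 0.1096 m³/s
w_8 = (7.57 − 6.36)/2 = 0.605 m; q_8 = 0.40 × 0.13 × 0.605 = 0.03146 m³/s
Q = Σ qᵢ = 1.673 m³/s
= 1.673 × 3600 = 6023 m³/h

6020 m³/h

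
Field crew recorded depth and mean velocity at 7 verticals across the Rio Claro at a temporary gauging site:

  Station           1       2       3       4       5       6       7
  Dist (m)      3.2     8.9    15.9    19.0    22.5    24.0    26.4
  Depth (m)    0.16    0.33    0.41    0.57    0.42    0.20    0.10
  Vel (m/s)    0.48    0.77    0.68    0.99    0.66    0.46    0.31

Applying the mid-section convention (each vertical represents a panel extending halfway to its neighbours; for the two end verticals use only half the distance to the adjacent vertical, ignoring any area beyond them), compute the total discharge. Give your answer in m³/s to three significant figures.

w_1 = (8.9 − 3.2)/2 = 2.85 m; q_1 = 0.48 × 0.16 × 2.85 = 0.2189 m³/s
w_2 = (15.9 − 3.2)/2 = 6.35 m; q_2 = 0.77 × 0.33 × 6.35 = 1.614 m³/s
w_3 = (19.0 − 8.9)/2 = 5.05 m; q_3 = 0.68 × 0.41 × 5.05 = 1.408 m³/s
w_4 = (22.5 − 15.9)/2 = 3.3 m; q_4 = 0.99 × 0.57 × 3.3 = 1.862 m³/s
w_5 = (24.0 − 19.0)/2 = 2.5 m; q_5 = 0.66 × 0.42 × 2.5 = 0.6930 m³/s
w_6 = (26.4 − 22.5)/2 = 1.95 m; q_6 = 0.46 × 0.20 × 1.95 = 0.1794 m³/s
w_7 = (26.4 − 24.0)/2 = 1.2 m; q_7 = 0.31 × 0.10 × 1.2 = 0.03720 m³/s
Q = Σ qᵢ = 6.012 m³/s

6.01 m³/s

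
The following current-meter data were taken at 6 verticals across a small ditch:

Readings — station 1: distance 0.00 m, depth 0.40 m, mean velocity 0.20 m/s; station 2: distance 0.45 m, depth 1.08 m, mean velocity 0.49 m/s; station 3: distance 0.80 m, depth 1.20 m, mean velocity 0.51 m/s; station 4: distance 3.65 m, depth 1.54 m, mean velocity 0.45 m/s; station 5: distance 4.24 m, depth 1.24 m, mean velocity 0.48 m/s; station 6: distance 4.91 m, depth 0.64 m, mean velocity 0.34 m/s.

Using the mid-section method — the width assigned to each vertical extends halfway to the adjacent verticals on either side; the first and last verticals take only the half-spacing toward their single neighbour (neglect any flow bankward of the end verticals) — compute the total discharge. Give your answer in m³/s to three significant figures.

2.85 m³/s

w_1 = (0.45 − 0.00)/2 = 0.225 m; q_1 = 0.20 × 0.40 × 0.225 = 0.01800 m³/s
w_2 = (0.80 − 0.00)/2 = 0.4 m; q_2 = 0.49 × 1.08 × 0.4 = 0.2117 m³/s
w_3 = (3.65 − 0.45)/2 = 1.6 m; q_3 = 0.51 × 1.20 × 1.6 = 0.9792 m³/s
w_4 = (4.24 − 0.80)/2 = 1.72 m; q_4 = 0.45 × 1.54 × 1.72 = 1.192 m³/s
w_5 = (4.91 − 3.65)/2 = 0.63 m; q_5 = 0.48 × 1.24 × 0.63 = 0.3750 m³/s
w_6 = (4.91 − 4.24)/2 = 0.335 m; q_6 = 0.34 × 0.64 × 0.335 = 0.07290 m³/s
Q = Σ qᵢ = 2.849 m³/s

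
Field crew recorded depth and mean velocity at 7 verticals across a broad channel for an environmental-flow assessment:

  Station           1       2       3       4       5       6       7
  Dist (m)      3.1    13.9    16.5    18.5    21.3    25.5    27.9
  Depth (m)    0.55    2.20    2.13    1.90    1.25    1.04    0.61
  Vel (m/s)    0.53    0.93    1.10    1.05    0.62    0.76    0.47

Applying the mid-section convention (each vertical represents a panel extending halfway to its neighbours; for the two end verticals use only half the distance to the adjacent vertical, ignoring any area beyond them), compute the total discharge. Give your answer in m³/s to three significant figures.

31.1 m³/s

w_1 = (13.9 − 3.1)/2 = 5.4 m; q_1 = 0.53 × 0.55 × 5.4 = 1.574 m³/s
w_2 = (16.5 − 3.1)/2 = 6.7 m; q_2 = 0.93 × 2.20 × 6.7 = 13.71 m³/s
w_3 = (18.5 − 13.9)/2 = 2.3 m; q_3 = 1.10 × 2.13 × 2.3 = 5.389 m³/s
w_4 = (21.3 − 16.5)/2 = 2.4 m; q_4 = 1.05 × 1.90 × 2.4 = 4.788 m³/s
w_5 = (25.5 − 18.5)/2 = 3.5 m; q_5 = 0.62 × 1.25 × 3.5 = 2.713 m³/s
w_6 = (27.9 − 21.3)/2 = 3.3 m; q_6 = 0.76 × 1.04 × 3.3 = 2.608 m³/s
w_7 = (27.9 − 25.5)/2 = 1.2 m; q_7 = 0.47 × 0.61 × 1.2 = 0.3440 m³/s
Q = Σ qᵢ = 31.12 m³/s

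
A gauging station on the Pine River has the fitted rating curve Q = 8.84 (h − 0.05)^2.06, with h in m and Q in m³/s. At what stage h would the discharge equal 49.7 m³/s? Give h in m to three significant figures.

h − h₀ = (Q/C)^(1/b) = (49.7/8.84)^(1/2.06) = 2.312 m
h = 0.05 + 2.312 = 2.362 m

2.36 m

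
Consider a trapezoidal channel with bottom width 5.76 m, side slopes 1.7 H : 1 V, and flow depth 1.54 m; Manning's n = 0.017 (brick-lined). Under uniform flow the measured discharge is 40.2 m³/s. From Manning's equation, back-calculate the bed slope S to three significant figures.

0.00250

A = (b + z·y)·y = (5.76 + 1.7×1.54)×1.54 = 12.90 m²
P = b + 2y√(1+z²) = 5.76 + 2×1.54×√(1+1.7²) = 11.83 m
R = A/P = 12.90/11.83 = 1.090 m
S = (Q·n / (1·A·R^(2/3)))² = (40.2×0.017 / (1×12.90×1.059))² = 0.002500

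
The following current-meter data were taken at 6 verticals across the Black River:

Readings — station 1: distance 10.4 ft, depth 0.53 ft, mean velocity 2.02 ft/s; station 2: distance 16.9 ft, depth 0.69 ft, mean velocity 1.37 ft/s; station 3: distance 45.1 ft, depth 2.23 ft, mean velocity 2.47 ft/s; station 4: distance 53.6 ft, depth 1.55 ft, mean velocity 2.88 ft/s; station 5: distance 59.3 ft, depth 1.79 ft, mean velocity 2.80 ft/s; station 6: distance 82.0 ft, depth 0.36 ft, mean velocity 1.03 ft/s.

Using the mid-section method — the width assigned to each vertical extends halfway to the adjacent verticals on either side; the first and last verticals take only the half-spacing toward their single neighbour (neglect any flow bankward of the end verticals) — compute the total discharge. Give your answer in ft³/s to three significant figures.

w_1 = (16.9 − 10.4)/2 = 3.25 ft; q_1 = 2.02 × 0.53 × 3.25 = 3.479 ft³/s
w_2 = (45.1 − 10.4)/2 = 17.35 ft; q_2 = 1.37 × 0.69 × 17.35 = 16.40 ft³/s
w_3 = (53.6 − 16.9)/2 = 18.35 ft; q_3 = 2.47 × 2.23 × 18.35 = 101.1 ft³/s
w_4 = (59.3 − 45.1)/2 = 7.1 ft; q_4 = 2.88 × 1.55 × 7.1 = 31.69 ft³/s
w_5 = (82.0 − 53.6)/2 = 14.2 ft; q_5 = 2.80 × 1.79 × 14.2 = 71.17 ft³/s
w_6 = (82.0 − 59.3)/2 = 11.35 ft; q_6 = 1.03 × 0.36 × 11.35 = 4.209 ft³/s
Q = Σ qᵢ = 228.0 ft³/s

228 ft³/s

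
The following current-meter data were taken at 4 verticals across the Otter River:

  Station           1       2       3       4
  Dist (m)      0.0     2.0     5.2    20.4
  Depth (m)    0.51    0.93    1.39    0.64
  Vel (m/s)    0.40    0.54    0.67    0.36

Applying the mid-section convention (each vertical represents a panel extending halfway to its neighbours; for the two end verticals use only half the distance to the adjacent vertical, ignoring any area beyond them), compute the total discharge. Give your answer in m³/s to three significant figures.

11.8 m³/s

w_1 = (2.0 − 0.0)/2 = 1 m; q_1 = 0.40 × 0.51 × 1 = 0.2040 m³/s
w_2 = (5.2 − 0.0)/2 = 2.6 m; q_2 = 0.54 × 0.93 × 2.6 = 1.306 m³/s
w_3 = (20.4 − 2.0)/2 = 9.2 m; q_3 = 0.67 × 1.39 × 9.2 = 8.568 m³/s
w_4 = (20.4 − 5.2)/2 = 7.6 m; q_4 = 0.36 × 0.64 × 7.6 = 1.751 m³/s
Q = Σ qᵢ = 11.83 m³/s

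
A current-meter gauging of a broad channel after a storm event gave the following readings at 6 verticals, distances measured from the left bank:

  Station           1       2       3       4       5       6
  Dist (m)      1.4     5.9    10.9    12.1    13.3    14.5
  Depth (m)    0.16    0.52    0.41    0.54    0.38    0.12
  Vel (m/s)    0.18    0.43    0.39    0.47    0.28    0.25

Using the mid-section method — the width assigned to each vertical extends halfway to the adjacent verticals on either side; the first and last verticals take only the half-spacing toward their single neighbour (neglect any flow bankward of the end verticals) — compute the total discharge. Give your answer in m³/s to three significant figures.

2.07 m³/s

w_1 = (5.9 − 1.4)/2 = 2.25 m; q_1 = 0.18 × 0.16 × 2.25 = 0.06480 m³/s
w_2 = (10.9 − 1.4)/2 = 4.75 m; q_2 = 0.43 × 0.52 × 4.75 = 1.062 m³/s
w_3 = (12.1 − 5.9)/2 = 3.1 m; q_3 = 0.39 × 0.41 × 3.1 = 0.4957 m³/s
w_4 = (13.3 − 10.9)/2 = 1.2 m; q_4 = 0.47 × 0.54 × 1.2 = 0.3046 m³/s
w_5 = (14.5 − 12.1)/2 = 1.2 m; q_5 = 0.28 × 0.38 × 1.2 = 0.1277 m³/s
w_6 = (14.5 − 13.3)/2 = 0.6 m; q_6 = 0.25 × 0.12 × 0.6 = 0.01800 m³/s
Q = Σ qᵢ = 2.073 m³/s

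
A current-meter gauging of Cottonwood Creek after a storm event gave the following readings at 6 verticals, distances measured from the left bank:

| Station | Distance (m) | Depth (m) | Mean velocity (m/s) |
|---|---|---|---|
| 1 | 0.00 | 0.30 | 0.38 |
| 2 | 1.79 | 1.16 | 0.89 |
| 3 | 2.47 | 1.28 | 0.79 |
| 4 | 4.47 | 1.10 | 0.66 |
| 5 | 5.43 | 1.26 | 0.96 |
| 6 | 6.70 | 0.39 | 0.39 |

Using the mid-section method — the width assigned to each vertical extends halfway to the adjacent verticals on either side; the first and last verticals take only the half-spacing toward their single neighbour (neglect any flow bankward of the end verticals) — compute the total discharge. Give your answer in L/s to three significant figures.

w_1 = (1.79 − 0.00)/2 = 0.895 m; q_1 = 0.38 × 0.30 × 0.895 = 0.1020 m³/s
w_2 = (2.47 − 0.00)/2 = 1.235 m; q_2 = 0.89 × 1.16 × 1.235 = 1.275 m³/s
w_3 = (4.47 − 1.79)/2 = 1.34 m; q_3 = 0.79 × 1.28 × 1.34 = 1.355 m³/s
w_4 = (5.43 − 2.47)/2 = 1.48 m; q_4 = 0.66 × 1.10 × 1.48 = 1.074 m³/s
w_5 = (6.70 − 4.47)/2 = 1.115 m; q_5 = 0.96 × 1.26 × 1.115 = 1.349 m³/s
w_6 = (6.70 − 5.43)/2 = 0.635 m; q_6 = 0.39 × 0.39 × 0.635 = 0.09658 m³/s
Q = Σ qᵢ = 5.252 m³/s
= 5.252 × 1000 = 5252 L/s

5250 L/s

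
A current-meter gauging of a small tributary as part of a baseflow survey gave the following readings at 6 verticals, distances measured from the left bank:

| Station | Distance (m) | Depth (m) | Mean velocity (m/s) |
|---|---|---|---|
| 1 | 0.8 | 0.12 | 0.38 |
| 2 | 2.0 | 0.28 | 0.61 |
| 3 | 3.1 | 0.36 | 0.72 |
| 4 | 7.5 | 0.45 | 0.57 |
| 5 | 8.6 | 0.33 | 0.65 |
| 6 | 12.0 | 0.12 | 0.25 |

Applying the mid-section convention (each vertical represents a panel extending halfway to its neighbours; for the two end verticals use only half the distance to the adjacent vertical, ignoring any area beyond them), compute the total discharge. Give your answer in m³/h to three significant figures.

7830 m³/h

w_1 = (2.0 − 0.8)/2 = 0.6 m; q_1 = 0.38 × 0.12 × 0.6 = 0.02736 m³/s
w_2 = (3.1 − 0.8)/2 = 1.15 m; q_2 = 0.61 × 0.28 × 1.15 = 0.1964 m³/s
w_3 = (7.5 − 2.0)/2 = 2.75 m; q_3 = 0.72 × 0.36 × 2.75 = 0.7128 m³/s
w_4 = (8.6 − 3.1)/2 = 2.75 m; q_4 = 0.57 × 0.45 × 2.75 = 0.7054 m³/s
w_5 = (12.0 − 7.5)/2 = 2.25 m; q_5 = 0.65 × 0.33 × 2.25 = 0.4826 m³/s
w_6 = (12.0 − 8.6)/2 = 1.7 m; q_6 = 0.25 × 0.12 × 1.7 = 0.05100 m³/s
Q = Σ qᵢ = 2.176 m³/s
= 2.176 × 3600 = 7832 m³/h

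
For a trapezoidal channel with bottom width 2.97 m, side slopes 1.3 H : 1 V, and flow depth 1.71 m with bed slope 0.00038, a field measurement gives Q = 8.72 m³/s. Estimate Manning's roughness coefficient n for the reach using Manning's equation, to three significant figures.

A = (b + z·y)·y = (2.97 + 1.3×1.71)×1.71 = 8.880 m²
P = b + 2y√(1+z²) = 2.97 + 2×1.71×√(1+1.3²) = 8.579 m
R = A/P = 8.880/8.579 = 1.035 m
n = (1/Q)·A·R^(2/3)·S^(1/2) = (1/8.72) × 8.880 × 1.023 × 0.01949 = 0.02031

0.0203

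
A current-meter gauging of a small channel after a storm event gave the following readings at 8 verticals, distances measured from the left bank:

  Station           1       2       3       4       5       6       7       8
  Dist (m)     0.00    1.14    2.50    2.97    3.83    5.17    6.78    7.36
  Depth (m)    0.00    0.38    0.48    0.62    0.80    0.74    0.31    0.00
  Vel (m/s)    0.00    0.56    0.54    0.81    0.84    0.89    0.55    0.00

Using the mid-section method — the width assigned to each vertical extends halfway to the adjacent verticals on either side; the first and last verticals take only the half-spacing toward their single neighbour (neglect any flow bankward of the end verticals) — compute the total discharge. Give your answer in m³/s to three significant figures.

2.73 m³/s

w_2 = (2.50 − 0.00)/2 = 1.25 m; q_2 = 0.56 × 0.38 × 1.25 = 0.2660 m³/s
w_3 = (2.97 − 1.14)/2 = 0.915 m; q_3 = 0.54 × 0.48 × 0.915 = 0.2372 m³/s
w_4 = (3.83 − 2.50)/2 = 0.665 m; q_4 = 0.81 × 0.62 × 0.665 = 0.3340 m³/s
w_5 = (5.17 − 2.97)/2 = 1.1 m; q_5 = 0.84 × 0.80 × 1.1 = 0.7392 m³/s
w_6 = (6.78 − 3.83)/2 = 1.475 m; q_6 = 0.89 × 0.74 × 1.475 = 0.9714 m³/s
w_7 = (7.36 − 5.17)/2 = 1.095 m; q_7 = 0.55 × 0.31 × 1.095 = 0.1867 m³/s
Stations 1, 8 contribute zero (depth or velocity is 0).
Q = Σ qᵢ = 2.734 m³/s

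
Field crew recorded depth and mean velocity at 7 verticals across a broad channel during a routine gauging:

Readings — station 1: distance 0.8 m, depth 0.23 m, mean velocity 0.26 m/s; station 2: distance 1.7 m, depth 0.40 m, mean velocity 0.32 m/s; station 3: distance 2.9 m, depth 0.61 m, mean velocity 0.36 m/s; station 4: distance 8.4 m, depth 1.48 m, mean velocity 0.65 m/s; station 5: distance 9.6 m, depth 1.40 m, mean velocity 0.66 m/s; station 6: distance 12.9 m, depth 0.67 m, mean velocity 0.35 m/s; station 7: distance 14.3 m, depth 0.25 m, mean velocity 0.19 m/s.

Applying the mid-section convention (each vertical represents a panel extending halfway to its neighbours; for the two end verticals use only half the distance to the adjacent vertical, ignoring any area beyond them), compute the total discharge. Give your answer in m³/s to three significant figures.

w_1 = (1.7 − 0.8)/2 = 0.45 m; q_1 = 0.26 × 0.23 × 0.45 = 0.02691 m³/s
w_2 = (2.9 − 0.8)/2 = 1.05 m; q_2 = 0.32 × 0.40 × 1.05 = 0.1344 m³/s
w_3 = (8.4 − 1.7)/2 = 3.35 m; q_3 = 0.36 × 0.61 × 3.35 = 0.7357 m³/s
w_4 = (9.6 − 2.9)/2 = 3.35 m; q_4 = 0.65 × 1.48 × 3.35 = 3.223 m³/s
w_5 = (12.9 − 8.4)/2 = 2.25 m; q_5 = 0.66 × 1.40 × 2.25 = 2.079 m³/s
w_6 = (14.3 − 9.6)/2 = 2.35 m; q_6 = 0.35 × 0.67 × 2.35 = 0.5511 m³/s
w_7 = (14.3 − 12.9)/2 = 0.7 m; q_7 = 0.19 × 0.25 × 0.7 = 0.03325 m³/s
Q = Σ qᵢ = 6.783 m³/s

6.78 m³/s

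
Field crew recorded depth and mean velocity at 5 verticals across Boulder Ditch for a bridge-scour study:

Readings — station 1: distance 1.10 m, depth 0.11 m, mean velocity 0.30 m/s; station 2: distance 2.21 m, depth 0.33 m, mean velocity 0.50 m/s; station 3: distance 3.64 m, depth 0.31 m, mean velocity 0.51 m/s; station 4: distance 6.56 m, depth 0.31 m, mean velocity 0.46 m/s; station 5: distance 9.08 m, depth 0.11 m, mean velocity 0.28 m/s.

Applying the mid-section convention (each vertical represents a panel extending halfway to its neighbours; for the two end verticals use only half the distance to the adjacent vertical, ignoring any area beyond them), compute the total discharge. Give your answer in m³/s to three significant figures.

w_1 = (2.21 − 1.10)/2 = 0.555 m; q_1 = 0.30 × 0.11 × 0.555 = 0.01832 m³/s
w_2 = (3.64 − 1.10)/2 = 1.27 m; q_2 = 0.50 × 0.33 × 1.27 = 0.2096 m³/s
w_3 = (6.56 − 2.21)/2 = 2.175 m; q_3 = 0.51 × 0.31 × 2.175 = 0.3439 m³/s
w_4 = (9.08 − 3.64)/2 = 2.72 m; q_4 = 0.46 × 0.31 × 2.72 = 0.3879 m³/s
w_5 = (9.08 − 6.56)/2 = 1.26 m; q_5 = 0.28 × 0.11 × 1.26 = 0.03881 m³/s
Q = Σ qᵢ = 0.9984 m³/s

0.998 m³/s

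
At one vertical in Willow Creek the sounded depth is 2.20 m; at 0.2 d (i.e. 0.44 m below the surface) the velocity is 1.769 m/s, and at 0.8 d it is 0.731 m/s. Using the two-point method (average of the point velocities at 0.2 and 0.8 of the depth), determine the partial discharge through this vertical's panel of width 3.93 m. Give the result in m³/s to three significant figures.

10.8 m³/s

v̄ = (1.769 + 0.731) / 2 = 1.250 m/s
q = v̄ × d × w = 1.250 × 2.20 × 3.93 = 10.81 m³/s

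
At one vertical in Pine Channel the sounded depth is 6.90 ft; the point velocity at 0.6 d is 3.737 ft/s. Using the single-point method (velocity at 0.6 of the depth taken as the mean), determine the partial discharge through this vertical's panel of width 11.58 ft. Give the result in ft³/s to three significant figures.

299 ft³/s

v̄ = v₀.₆ = 3.737 ft/s
q = v̄ × d × w = 3.737 × 6.90 × 11.58 = 298.6 ft³/s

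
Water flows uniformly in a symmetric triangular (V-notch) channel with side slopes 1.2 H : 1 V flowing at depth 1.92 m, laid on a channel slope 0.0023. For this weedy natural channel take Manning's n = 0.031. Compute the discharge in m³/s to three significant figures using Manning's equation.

5.59 m³/s

A = z·y² = 1.2×1.92² = 4.424 m²
P = 2y√(1+z²) = 2×1.92×√(1+1.2²) = 5.998 m
R = A/P = 4.424/5.998 = 0.7375 m
Q = (1/n)·A·R^(2/3)·S^(1/2) = (1/0.031) × 4.424 × 0.7375^(2/3) × 0.0023^(1/2) = 5.586 m³/s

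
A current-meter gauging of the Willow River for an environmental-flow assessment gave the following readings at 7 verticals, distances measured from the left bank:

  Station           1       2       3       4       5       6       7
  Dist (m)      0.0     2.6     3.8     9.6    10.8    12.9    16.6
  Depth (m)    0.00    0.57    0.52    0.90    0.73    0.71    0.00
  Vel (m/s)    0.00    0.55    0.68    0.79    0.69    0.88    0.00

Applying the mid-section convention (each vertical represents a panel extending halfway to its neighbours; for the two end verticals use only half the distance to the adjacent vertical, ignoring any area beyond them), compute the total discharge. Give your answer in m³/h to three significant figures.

25100 m³/h

w_2 = (3.8 − 0.0)/2 = 1.9 m; q_2 = 0.55 × 0.57 × 1.9 = 0.5957 m³/s
w_3 = (9.6 − 2.6)/2 = 3.5 m; q_3 = 0.68 × 0.52 × 3.5 = 1.238 m³/s
w_4 = (10.8 − 3.8)/2 = 3.5 m; q_4 = 0.79 × 0.90 × 3.5 = 2.489 m³/s
w_5 = (12.9 − 9.6)/2 = 1.65 m; q_5 = 0.69 × 0.73 × 1.65 = 0.8311 m³/s
w_6 = (16.6 − 10.8)/2 = 2.9 m; q_6 = 0.88 × 0.71 × 2.9 = 1.812 m³/s
Stations 1, 7 contribute zero (depth or velocity is 0).
Q = Σ qᵢ = 6.965 m³/s
= 6.965 × 3600 = 25070 m³/h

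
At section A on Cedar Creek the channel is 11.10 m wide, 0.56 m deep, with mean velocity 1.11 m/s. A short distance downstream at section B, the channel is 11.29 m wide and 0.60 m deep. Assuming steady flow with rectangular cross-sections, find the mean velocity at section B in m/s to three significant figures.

1.02 m/s

Q = A₁V₁ = (11.10×0.56) × 1.11 = 6.900 m³/s
A₂ = 11.29 × 0.60 = 6.774 m²
V₂ = Q/A₂ = 6.900/6.774 = 1.019 m/s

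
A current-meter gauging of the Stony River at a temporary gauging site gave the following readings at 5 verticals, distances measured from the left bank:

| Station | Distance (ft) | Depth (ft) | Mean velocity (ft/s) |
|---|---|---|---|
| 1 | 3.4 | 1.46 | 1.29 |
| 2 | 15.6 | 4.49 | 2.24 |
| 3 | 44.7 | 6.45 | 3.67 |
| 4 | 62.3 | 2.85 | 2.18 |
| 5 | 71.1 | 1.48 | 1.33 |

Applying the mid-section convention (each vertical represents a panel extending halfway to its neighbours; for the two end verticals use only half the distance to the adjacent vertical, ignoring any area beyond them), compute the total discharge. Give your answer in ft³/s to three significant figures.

w_1 = (15.6 − 3.4)/2 = 6.1 ft; q_1 = 1.29 × 1.46 × 6.1 = 11.49 ft³/s
w_2 = (44.7 − 3.4)/2 = 20.65 ft; q_2 = 2.24 × 4.49 × 20.65 = 207.7 ft³/s
w_3 = (62.3 − 15.6)/2 = 23.35 ft; q_3 = 3.67 × 6.45 × 23.35 = 552.7 ft³/s
w_4 = (71.1 − 44.7)/2 = 13.2 ft; q_4 = 2.18 × 2.85 × 13.2 = 82.01 ft³/s
w_5 = (71.1 − 62.3)/2 = 4.4 ft; q_5 = 1.33 × 1.48 × 4.4 = 8.661 ft³/s
Q = Σ qᵢ = 862.6 ft³/s

863 ft³/s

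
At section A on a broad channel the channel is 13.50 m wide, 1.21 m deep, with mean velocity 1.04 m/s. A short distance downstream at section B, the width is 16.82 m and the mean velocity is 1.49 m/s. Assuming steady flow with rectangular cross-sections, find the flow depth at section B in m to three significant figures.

0.678 m

Q = A₁V₁ = (13.50×1.21) × 1.04 = 16.99 m³/s
d₂ = Q/(b₂ V₂) = 16.99/(16.82×1.49) = 0.6779 m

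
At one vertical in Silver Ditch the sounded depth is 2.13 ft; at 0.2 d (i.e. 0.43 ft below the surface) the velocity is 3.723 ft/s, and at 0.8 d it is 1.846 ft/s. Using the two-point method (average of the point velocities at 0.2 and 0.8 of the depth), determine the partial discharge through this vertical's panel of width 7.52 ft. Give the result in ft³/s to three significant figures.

v̄ = (3.723 + 1.846) / 2 = 2.785 ft/s
q = v̄ × d × w = 2.785 × 2.13 × 7.52 = 44.60 ft³/s

44.6 ft³/s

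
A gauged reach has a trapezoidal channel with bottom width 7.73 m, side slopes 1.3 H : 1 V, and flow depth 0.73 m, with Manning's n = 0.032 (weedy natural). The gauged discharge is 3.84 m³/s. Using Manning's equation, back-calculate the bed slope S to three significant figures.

A = (b + z·y)·y = (7.73 + 1.3×0.73)×0.73 = 6.336 m²
P = b + 2y√(1+z²) = 7.73 + 2×0.73×√(1+1.3²) = 10.12 m
R = A/P = 6.336/10.12 = 0.6258 m
S = (Q·n / (1·A·R^(2/3)))² = (3.84×0.032 / (1×6.336×0.7316))² = 0.0007028

0.000703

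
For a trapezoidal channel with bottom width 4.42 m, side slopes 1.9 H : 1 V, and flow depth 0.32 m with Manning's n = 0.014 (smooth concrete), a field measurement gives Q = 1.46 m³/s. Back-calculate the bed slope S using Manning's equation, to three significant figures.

A = (b + z·y)·y = (4.42 + 1.9×0.32)×0.32 = 1.609 m²
P = b + 2y√(1+z²) = 4.42 + 2×0.32×√(1+1.9²) = 5.794 m
R = A/P = 1.609/5.794 = 0.2777 m
S = (Q·n / (1·A·R^(2/3)))² = (1.46×0.014 / (1×1.609×0.4256))² = 0.0008908

0.000891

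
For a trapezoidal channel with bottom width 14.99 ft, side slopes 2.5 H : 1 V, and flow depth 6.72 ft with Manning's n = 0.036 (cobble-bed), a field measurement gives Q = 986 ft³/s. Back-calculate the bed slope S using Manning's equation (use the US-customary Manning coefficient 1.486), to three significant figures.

A = (b + z·y)·y = (14.99 + 2.5×6.72)×6.72 = 213.6 ft²
P = b + 2y√(1+z²) = 14.99 + 2×6.72×√(1+2.5²) = 51.18 ft
R = A/P = 213.6/51.18 = 4.174 ft
S = (Q·n / (1.486·A·R^(2/3)))² = (986×0.036 / (1.486×213.6×2.592))² = 0.001860

0.00186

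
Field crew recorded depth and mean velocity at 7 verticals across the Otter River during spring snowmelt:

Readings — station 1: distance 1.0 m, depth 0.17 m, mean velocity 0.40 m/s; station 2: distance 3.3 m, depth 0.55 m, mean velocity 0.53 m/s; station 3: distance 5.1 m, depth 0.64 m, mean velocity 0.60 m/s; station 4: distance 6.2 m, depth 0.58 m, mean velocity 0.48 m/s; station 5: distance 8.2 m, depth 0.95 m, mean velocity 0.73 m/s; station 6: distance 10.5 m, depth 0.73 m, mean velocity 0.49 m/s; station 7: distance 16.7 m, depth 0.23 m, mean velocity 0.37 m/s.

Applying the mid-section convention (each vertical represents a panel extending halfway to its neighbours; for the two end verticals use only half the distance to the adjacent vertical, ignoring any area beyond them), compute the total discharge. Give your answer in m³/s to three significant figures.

4.94 m³/s

w_1 = (3.3 − 1.0)/2 = 1.15 m; q_1 = 0.40 × 0.17 × 1.15 = 0.07820 m³/s
w_2 = (5.1 − 1.0)/2 = 2.05 m; q_2 = 0.53 × 0.55 × 2.05 = 0.5976 m³/s
w_3 = (6.2 − 3.3)/2 = 1.45 m; q_3 = 0.60 × 0.64 × 1.45 = 0.5568 m³/s
w_4 = (8.2 − 5.1)/2 = 1.55 m; q_4 = 0.48 × 0.58 × 1.55 = 0.4315 m³/s
w_5 = (10.5 − 6.2)/2 = 2.15 m; q_5 = 0.73 × 0.95 × 2.15 = 1.491 m³/s
w_6 = (16.7 − 8.2)/2 = 4.25 m; q_6 = 0.49 × 0.73 × 4.25 = 1.520 m³/s
w_7 = (16.7 − 10.5)/2 = 3.1 m; q_7 = 0.37 × 0.23 × 3.1 = 0.2638 m³/s
Q = Σ qᵢ = 4.939 m³/s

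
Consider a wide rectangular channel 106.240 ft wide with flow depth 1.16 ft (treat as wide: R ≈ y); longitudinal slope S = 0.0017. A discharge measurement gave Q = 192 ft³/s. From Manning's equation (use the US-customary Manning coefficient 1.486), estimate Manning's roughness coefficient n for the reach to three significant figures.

0.0434

A = b·y = 106.240 × 1.16 = 123.2 ft²
Wide channel: R ≈ y = 1.16 ft
n = (1.486/Q)·A·R^(2/3)·S^(1/2) = (1.486/192) × 123.2 × 1.104 × 0.04123 = 0.04342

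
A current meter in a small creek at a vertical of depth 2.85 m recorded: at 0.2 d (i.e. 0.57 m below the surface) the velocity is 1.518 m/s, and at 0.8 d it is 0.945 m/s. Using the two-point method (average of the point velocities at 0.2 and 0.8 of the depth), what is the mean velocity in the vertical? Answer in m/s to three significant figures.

v̄ = (1.518 + 0.945) / 2 = 1.232 m/s

1.23 m/s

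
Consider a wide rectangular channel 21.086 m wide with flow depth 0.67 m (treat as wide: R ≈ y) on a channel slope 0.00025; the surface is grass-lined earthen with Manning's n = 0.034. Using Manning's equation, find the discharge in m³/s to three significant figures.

A = b·y = 21.086 × 0.67 = 14.13 m²
Wide channel: R ≈ y = 0.67 m
Q = (1/n)·A·R^(2/3)·S^(1/2) = (1/0.034) × 14.13 × 0.6700^(2/3) × 0.00025^(1/2) = 5.030 m³/s

5.03 m³/s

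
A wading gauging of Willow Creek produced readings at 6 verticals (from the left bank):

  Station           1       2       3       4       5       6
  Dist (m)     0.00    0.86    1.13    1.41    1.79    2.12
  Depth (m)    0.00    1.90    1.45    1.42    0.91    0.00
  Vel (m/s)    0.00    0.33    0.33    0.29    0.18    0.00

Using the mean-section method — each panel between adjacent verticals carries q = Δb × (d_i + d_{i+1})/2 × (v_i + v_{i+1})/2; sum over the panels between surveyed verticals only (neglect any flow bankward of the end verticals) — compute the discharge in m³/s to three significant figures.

0.526 m³/s

Panel 1-2: Δb = 0.86 m, d̄ = (0.00+1.90)/2 = 0.95, v̄ = (0.00+0.33)/2 = 0.165 → q = 0.86×0.95×0.165 = 0.1348 m³/s
Panel 2-3: Δb = 0.27 m, d̄ = (1.90+1.45)/2 = 1.675, v̄ = (0.33+0.33)/2 = 0.33 → q = 0.27×1.675×0.33 = 0.1492 m³/s
Panel 3-4: Δb = 0.28 m, d̄ = (1.45+1.42)/2 = 1.435, v̄ = (0.33+0.29)/2 = 0.31 → q = 0.28×1.435×0.31 = 0.1246 m³/s
Panel 4-5: Δb = 0.38 m, d̄ = (1.42+0.91)/2 = 1.165, v̄ = (0.29+0.18)/2 = 0.235 → q = 0.38×1.165×0.235 = 0.1040 m³/s
Panel 5-6: Δb = 0.33 m, d̄ = (0.91+0.00)/2 = 0.455, v̄ = (0.18+0.00)/2 = 0.09 → q = 0.33×0.455×0.09 = 0.01351 m³/s
Q = Σ q = 0.5262 m³/s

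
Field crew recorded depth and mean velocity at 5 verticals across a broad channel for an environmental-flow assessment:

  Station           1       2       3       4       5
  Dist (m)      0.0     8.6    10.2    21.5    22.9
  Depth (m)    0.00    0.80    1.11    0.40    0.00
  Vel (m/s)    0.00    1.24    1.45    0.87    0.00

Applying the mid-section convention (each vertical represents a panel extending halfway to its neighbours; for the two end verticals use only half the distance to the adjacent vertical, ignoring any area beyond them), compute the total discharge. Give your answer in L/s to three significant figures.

w_2 = (10.2 − 0.0)/2 = 5.1 m; q_2 = 1.24 × 0.80 × 5.1 = 5.059 m³/s
w_3 = (21.5 − 8.6)/2 = 6.45 m; q_3 = 1.45 × 1.11 × 6.45 = 10.38 m³/s
w_4 = (22.9 − 10.2)/2 = 6.35 m; q_4 = 0.87 × 0.40 × 6.35 = 2.210 m³/s
Stations 1, 5 contribute zero (depth or velocity is 0).
Q = Σ qᵢ = 17.65 m³/s
= 17.65 × 1000 = 17650 L/s

17700 L/s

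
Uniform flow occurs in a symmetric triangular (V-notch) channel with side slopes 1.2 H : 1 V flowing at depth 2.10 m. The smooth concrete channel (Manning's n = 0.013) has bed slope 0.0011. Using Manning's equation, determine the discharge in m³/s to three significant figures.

11.7 m³/s

A = z·y² = 1.2×2.10² = 5.292 m²
P = 2y√(1+z²) = 2×2.10×√(1+1.2²) = 6.561 m
R = A/P = 5.292/6.561 = 0.8066 m
Q = (1/n)·A·R^(2/3)·S^(1/2) = (1/0.013) × 5.292 × 0.8066^(2/3) × 0.0011^(1/2) = 11.70 m³/s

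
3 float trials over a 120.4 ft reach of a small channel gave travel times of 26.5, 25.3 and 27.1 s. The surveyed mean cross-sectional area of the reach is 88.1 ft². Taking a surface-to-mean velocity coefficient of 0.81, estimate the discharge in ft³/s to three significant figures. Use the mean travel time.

t̄ = (26.5 + 25.3 + 27.1) / 3 = 26.3 s
v_surface = L / t̄ = 120.4 / 26.3 = 4.578 ft/s
v_mean = 0.81 × 4.578 = 3.708 ft/s
Q = A × v_mean = 88.1 × 3.708 = 326.7 ft³/s

327 ft³/s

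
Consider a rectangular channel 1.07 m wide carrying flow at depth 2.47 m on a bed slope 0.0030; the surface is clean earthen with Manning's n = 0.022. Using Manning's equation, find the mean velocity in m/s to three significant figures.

1.44 m/s

A = b·y = 1.07 × 2.47 = 2.643 m²
P = b + 2y = 1.07 + 2×2.47 = 6.010 m
R = A/P = 2.643/6.010 = 0.4398 m
Q = (1/n)·A·R^(2/3)·S^(1/2) = (1/0.022) × 2.643 × 0.4398^(2/3) × 0.0030^(1/2) = 3.805 m³/s
V = Q/A = 3.805/2.643 = 1.440 m/s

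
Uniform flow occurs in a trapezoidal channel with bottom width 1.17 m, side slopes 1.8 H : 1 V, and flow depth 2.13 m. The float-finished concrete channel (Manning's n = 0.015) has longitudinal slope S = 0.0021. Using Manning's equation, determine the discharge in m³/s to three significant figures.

34.1 m³/s

A = (b + z·y)·y = (1.17 + 1.8×2.13)×2.13 = 10.66 m²
P = b + 2y√(1+z²) = 1.17 + 2×2.13×√(1+1.8²) = 9.942 m
R = A/P = 10.66/9.942 = 1.072 m
Q = (1/n)·A·R^(2/3)·S^(1/2) = (1/0.015) × 10.66 × 1.072^(2/3) × 0.0021^(1/2) = 34.11 m³/s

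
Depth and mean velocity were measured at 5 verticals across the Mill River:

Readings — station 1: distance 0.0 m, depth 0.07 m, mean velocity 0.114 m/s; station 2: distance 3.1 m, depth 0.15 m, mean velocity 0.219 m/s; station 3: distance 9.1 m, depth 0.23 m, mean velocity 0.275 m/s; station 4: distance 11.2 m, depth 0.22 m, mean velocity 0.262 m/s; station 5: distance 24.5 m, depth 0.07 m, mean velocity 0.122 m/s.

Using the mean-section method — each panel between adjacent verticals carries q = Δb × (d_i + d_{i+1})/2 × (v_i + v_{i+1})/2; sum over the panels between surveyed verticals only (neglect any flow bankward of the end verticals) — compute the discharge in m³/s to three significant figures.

0.835 m³/s

Panel 1-2: Δb = 3.1 m, d̄ = (0.07+0.15)/2 = 0.11, v̄ = (0.114+0.219)/2 = 0.1665 → q = 3.1×0.11×0.1665 = 0.05678 m³/s
Panel 2-3: Δb = 6 m, d̄ = (0.15+0.23)/2 = 0.19, v̄ = (0.219+0.275)/2 = 0.247 → q = 6×0.19×0.247 = 0.2816 m³/s
Panel 3-4: Δb = 2.1 m, d̄ = (0.23+0.22)/2 = 0.225, v̄ = (0.275+0.262)/2 = 0.2685 → q = 2.1×0.225×0.2685 = 0.1269 m³/s
Panel 4-5: Δb = 13.3 m, d̄ = (0.22+0.07)/2 = 0.145, v̄ = (0.262+0.122)/2 = 0.192 → q = 13.3×0.145×0.192 = 0.3703 m³/s
Q = Σ q = 0.8355 m³/s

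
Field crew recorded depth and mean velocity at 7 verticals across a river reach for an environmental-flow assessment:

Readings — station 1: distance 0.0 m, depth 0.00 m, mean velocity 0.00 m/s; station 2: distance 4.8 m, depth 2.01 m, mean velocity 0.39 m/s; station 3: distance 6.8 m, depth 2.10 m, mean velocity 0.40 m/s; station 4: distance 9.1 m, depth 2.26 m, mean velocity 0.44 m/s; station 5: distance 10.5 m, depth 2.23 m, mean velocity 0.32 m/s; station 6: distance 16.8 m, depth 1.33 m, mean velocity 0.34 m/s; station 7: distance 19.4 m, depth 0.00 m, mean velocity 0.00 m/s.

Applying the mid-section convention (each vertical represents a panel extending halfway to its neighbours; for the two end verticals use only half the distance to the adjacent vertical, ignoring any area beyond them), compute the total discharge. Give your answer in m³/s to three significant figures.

11.1 m³/s

w_2 = (6.8 − 0.0)/2 = 3.4 m; q_2 = 0.39 × 2.01 × 3.4 = 2.665 m³/s
w_3 = (9.1 − 4.8)/2 = 2.15 m; q_3 = 0.40 × 2.10 × 2.15 = 1.806 m³/s
w_4 = (10.5 − 6.8)/2 = 1.85 m; q_4 = 0.44 × 2.26 × 1.85 = 1.840 m³/s
w_5 = (16.8 − 9.1)/2 = 3.85 m; q_5 = 0.32 × 2.23 × 3.85 = 2.747 m³/s
w_6 = (19.4 − 10.5)/2 = 4.45 m; q_6 = 0.34 × 1.33 × 4.45 = 2.012 m³/s
Stations 1, 7 contribute zero (depth or velocity is 0).
Q = Σ qᵢ = 11.07 m³/s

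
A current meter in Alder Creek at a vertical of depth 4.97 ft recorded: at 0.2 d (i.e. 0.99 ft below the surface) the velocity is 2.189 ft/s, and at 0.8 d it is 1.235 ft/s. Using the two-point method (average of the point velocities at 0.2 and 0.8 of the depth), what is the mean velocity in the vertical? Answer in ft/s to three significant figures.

v̄ = (2.189 + 1.235) / 2 = 1.712 ft/s

1.71 ft/s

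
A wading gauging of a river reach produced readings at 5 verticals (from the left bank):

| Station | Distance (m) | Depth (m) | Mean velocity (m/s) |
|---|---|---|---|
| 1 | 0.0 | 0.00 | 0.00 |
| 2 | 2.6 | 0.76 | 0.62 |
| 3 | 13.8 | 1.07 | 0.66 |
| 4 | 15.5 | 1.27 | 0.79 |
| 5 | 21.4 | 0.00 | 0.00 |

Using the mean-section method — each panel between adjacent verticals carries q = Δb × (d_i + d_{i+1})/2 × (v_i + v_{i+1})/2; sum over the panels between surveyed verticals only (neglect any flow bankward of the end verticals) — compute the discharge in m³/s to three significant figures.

9.79 m³/s

Panel 1-2: Δb = 2.6 m, d̄ = (0.00+0.76)/2 = 0.38, v̄ = (0.00+0.62)/2 = 0.31 → q = 2.6×0.38×0.31 = 0.3063 m³/s
Panel 2-3: Δb = 11.2 m, d̄ = (0.76+1.07)/2 = 0.915, v̄ = (0.62+0.66)/2 = 0.64 → q = 11.2×0.915×0.64 = 6.559 m³/s
Panel 3-4: Δb = 1.7 m, d̄ = (1.07+1.27)/2 = 1.17, v̄ = (0.66+0.79)/2 = 0.725 → q = 1.7×1.17×0.725 = 1.442 m³/s
Panel 4-5: Δb = 5.9 m, d̄ = (1.27+0.00)/2 = 0.635, v̄ = (0.79+0.00)/2 = 0.395 → q = 5.9×0.635×0.395 = 1.480 m³/s
Q = Σ q = 9.787 m³/s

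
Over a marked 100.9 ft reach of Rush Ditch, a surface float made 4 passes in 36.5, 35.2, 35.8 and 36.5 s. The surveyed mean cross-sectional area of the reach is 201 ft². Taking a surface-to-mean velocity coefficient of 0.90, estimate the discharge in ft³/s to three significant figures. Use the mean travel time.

507 ft³/s

t̄ = (36.5 + 35.2 + 35.8 + 36.5) / 4 = 36 s
v_surface = L / t̄ = 100.9 / 36 = 2.803 ft/s
v_mean = 0.90 × 2.803 = 2.523 ft/s
Q = A × v_mean = 201 × 2.523 = 507.0 ft³/s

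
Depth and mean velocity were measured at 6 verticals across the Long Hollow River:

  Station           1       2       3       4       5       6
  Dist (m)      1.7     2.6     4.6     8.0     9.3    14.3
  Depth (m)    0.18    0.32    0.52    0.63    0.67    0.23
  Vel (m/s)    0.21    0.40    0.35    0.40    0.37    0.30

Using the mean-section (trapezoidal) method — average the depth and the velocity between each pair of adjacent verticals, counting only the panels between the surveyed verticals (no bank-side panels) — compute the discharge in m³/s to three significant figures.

2.20 m³/s

Panel 1-2: Δb = 0.9 m, d̄ = (0.18+0.32)/2 = 0.25, v̄ = (0.21+0.40)/2 = 0.305 → q = 0.9×0.25×0.305 = 0.06863 m³/s
Panel 2-3: Δb = 2 m, d̄ = (0.32+0.52)/2 = 0.42, v̄ = (0.40+0.35)/2 = 0.375 → q = 2×0.42×0.375 = 0.3150 m³/s
Panel 3-4: Δb = 3.4 m, d̄ = (0.52+0.63)/2 = 0.575, v̄ = (0.35+0.40)/2 = 0.375 → q = 3.4×0.575×0.375 = 0.7331 m³/s
Panel 4-5: Δb = 1.3 m, d̄ = (0.63+0.67)/2 = 0.65, v̄ = (0.40+0.37)/2 = 0.385 → q = 1.3×0.65×0.385 = 0.3253 m³/s
Panel 5-6: Δb = 5 m, d̄ = (0.67+0.23)/2 = 0.45, v̄ = (0.37+0.30)/2 = 0.335 → q = 5×0.45×0.335 = 0.7538 m³/s
Q = Σ q = 2.196 m³/s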